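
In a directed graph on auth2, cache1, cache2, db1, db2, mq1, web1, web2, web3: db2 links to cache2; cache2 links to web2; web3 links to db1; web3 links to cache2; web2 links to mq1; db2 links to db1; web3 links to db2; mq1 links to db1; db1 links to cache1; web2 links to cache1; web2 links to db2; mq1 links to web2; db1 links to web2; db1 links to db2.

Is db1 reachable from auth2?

auth2 has no outgoing edges, so nothing is reachable from it.

No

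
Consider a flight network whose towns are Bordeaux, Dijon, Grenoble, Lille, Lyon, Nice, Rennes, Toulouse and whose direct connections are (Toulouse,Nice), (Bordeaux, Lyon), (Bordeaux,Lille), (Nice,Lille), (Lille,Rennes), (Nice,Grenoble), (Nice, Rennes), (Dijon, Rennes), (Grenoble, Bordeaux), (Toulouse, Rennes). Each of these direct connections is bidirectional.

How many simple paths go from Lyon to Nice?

Lyon–Bordeaux–Grenoble–Nice
Lyon–Bordeaux–Lille–Nice
Lyon–Bordeaux–Lille–Rennes–Nice
Lyon–Bordeaux–Lille–Rennes–Toulouse–Nice

4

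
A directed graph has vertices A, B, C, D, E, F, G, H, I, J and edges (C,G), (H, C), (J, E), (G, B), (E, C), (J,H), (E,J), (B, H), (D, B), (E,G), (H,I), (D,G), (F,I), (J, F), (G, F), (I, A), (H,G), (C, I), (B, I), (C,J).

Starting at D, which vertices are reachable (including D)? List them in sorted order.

A, B, C, D, E, F, G, H, I, J

Start at D.
Its neighbours: B, G.
Then their neighbours: F, H, I.
Then next layer: A, C.
Then next layer: J.
Then next layer: E.
Every vertex is now reached.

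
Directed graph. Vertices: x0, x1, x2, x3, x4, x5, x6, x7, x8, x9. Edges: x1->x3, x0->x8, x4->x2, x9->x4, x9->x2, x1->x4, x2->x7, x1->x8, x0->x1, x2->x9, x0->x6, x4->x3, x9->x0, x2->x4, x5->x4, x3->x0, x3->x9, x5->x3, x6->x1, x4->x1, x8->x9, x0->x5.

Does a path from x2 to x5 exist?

Explore from x2.
Distance 1: reach x4, x7, x9.
Distance 2: reach x0, x1, x3.
Distance 3: reach x5, x6, x8.
Found x5.

Yes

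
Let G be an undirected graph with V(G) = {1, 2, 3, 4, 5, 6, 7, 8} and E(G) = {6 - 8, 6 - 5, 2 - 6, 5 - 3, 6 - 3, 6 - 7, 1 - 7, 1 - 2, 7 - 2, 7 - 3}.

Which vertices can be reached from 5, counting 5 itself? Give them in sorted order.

1, 2, 3, 5, 6, 7, 8

Start at 5.
Its neighbours: 3, 6.
Then their neighbours: 2, 7, 8.
Then next layer: 1.
Nothing further is reachable.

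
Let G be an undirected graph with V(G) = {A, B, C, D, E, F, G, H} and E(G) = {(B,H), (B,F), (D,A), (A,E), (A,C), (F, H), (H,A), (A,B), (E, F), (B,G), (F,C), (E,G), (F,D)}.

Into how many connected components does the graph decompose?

1

From A: component {A, B, C, D, E, F, G, H}.
That's 1 component.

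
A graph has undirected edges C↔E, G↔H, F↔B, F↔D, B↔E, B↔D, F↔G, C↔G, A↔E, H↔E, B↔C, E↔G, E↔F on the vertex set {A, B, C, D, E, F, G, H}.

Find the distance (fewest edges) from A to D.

3

Distance 0: A.
Distance 1: E.
Distance 2: B, C, F, G, H.
Distance 3: D — contains D.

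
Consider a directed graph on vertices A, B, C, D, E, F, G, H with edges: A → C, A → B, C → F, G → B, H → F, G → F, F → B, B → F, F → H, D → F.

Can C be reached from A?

Yes

Explore from A.
Distance 1: reach B, C.
Found C.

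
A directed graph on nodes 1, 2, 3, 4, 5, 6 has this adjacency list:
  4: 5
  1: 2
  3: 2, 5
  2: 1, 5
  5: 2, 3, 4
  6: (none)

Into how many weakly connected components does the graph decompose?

From 1: component {1, 2, 3, 4, 5}.
From 6: component {6}.
That's 2 components.

2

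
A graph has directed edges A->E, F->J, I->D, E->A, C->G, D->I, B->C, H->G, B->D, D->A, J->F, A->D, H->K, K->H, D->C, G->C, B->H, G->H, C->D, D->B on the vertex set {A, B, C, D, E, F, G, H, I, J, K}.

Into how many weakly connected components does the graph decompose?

From A: component {A, B, C, D, E, G, H, I, K}.
From F: component {F, J}.
That's 2 components.

2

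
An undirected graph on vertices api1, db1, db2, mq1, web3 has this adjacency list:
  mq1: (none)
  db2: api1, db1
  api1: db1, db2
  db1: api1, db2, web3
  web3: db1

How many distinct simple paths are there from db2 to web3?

2

db2–api1–db1–web3
db2–db1–web3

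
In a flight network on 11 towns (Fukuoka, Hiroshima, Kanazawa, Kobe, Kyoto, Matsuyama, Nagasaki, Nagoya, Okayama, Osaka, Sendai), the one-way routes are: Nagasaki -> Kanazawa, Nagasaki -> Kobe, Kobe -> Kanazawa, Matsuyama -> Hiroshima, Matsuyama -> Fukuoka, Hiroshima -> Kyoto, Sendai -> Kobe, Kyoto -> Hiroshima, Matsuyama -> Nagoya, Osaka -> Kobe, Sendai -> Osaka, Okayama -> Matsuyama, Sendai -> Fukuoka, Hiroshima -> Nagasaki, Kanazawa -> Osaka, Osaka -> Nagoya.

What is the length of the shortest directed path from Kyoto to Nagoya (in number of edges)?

Distance 0: Kyoto.
Distance 1: Hiroshima.
Distance 2: Nagasaki.
Distance 3: Kanazawa, Kobe.
Distance 4: Osaka.
Distance 5: Nagoya — contains Nagoya.

5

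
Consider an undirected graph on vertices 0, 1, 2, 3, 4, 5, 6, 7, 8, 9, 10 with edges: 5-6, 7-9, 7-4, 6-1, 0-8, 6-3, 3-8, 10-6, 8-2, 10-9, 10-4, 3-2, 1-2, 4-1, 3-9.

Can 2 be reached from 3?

Yes

Explore from 3.
Distance 1: reach 2, 6, 8, 9.
Found 2.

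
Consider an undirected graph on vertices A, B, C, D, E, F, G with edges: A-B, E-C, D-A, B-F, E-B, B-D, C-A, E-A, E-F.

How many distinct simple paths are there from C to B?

8

C–A–B
C–A–D–B
C–A–E–B
C–A–E–F–B
C–E–A–B
C–E–A–D–B
C–E–B
C–E–F–B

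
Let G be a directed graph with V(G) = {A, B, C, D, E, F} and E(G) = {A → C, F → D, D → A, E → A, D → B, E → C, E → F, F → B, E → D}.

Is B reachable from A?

No

Explore from A.
Distance 1: reach C.
The search from A is exhausted; no directed path reaches B.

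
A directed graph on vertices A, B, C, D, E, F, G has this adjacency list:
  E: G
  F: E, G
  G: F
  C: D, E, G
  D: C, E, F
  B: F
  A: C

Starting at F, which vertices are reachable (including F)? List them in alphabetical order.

E, F, G

Start at F.
Its neighbours: E, G.
Nothing further is reachable.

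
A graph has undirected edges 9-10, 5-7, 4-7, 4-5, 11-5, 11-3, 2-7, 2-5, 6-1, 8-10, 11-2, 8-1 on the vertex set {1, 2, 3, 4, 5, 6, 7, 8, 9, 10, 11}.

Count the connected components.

From 1: component {1, 6, 8, 9, 10}.
From 2: component {2, 3, 4, 5, 7, 11}.
That's 2 components.

2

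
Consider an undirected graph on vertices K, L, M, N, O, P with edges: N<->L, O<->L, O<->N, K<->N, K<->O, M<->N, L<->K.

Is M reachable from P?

P has no edges, so nothing is reachable from it.

No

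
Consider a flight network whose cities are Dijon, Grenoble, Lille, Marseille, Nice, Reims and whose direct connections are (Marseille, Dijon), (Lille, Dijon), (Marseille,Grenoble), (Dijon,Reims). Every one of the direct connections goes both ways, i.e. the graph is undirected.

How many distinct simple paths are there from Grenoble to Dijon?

Grenoble–Marseille–Dijon

1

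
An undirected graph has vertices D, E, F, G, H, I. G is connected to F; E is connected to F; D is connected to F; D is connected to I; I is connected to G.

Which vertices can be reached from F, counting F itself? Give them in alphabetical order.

Start at F.
Its neighbours: D, E, G.
Then their neighbours: I.
Nothing further is reachable.

D, E, F, G, I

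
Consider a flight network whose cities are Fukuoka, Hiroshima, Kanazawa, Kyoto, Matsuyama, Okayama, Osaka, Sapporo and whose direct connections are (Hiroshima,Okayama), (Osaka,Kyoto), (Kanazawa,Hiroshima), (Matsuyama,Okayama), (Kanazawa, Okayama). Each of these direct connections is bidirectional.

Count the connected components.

4

From Fukuoka: component {Fukuoka}.
From Hiroshima: component {Hiroshima, Kanazawa, Matsuyama, Okayama}.
From Kyoto: component {Kyoto, Osaka}.
From Sapporo: component {Sapporo}.
That's 4 components.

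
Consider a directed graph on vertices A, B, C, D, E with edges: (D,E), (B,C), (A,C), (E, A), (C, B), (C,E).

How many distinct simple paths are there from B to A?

B→C→E→A

1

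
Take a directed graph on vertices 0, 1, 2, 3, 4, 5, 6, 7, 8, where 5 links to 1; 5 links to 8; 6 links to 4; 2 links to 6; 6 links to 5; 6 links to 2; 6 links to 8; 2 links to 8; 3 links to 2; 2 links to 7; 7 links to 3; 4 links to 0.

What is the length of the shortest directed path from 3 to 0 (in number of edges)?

Distance 0: 3.
Distance 1: 2.
Distance 2: 6, 7, 8.
Distance 3: 4, 5.
Distance 4: 0, 1 — contains 0.

4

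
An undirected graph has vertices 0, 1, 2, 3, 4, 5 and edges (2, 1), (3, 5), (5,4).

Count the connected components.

3

From 0: component {0}.
From 1: component {1, 2}.
From 3: component {3, 4, 5}.
That's 3 components.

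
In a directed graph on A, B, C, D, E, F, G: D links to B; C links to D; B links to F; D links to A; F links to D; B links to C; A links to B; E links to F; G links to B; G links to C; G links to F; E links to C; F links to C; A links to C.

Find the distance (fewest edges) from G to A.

3

Distance 0: G.
Distance 1: B, C, F.
Distance 2: D.
Distance 3: A — contains A.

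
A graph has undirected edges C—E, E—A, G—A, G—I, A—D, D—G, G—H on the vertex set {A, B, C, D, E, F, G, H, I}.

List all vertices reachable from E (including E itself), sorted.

Start at E.
Its neighbours: A, C.
Then their neighbours: D, G.
Then next layer: H, I.
Nothing further is reachable.

A, C, D, E, G, H, I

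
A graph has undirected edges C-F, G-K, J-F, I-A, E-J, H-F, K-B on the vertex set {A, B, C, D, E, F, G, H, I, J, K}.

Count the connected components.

4

From A: component {A, I}.
From B: component {B, G, K}.
From C: component {C, E, F, H, J}.
From D: component {D}.
That's 4 components.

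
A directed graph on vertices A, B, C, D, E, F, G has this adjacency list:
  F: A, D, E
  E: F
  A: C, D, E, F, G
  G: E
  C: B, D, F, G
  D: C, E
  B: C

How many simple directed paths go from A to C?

A→C
A→D→C
A→E→F→D→C
A→F→D→C
A→G→E→F→D→C

5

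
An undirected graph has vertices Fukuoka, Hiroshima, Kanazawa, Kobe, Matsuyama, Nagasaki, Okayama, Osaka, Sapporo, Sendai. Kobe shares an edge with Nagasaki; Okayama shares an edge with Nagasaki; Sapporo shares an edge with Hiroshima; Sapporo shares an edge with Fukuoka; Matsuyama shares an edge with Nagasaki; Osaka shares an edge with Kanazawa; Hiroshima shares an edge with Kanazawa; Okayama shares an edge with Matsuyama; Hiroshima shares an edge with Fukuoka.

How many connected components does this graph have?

3

From Fukuoka: component {Fukuoka, Hiroshima, Kanazawa, Osaka, Sapporo}.
From Kobe: component {Kobe, Matsuyama, Nagasaki, Okayama}.
From Sendai: component {Sendai}.
That's 3 components.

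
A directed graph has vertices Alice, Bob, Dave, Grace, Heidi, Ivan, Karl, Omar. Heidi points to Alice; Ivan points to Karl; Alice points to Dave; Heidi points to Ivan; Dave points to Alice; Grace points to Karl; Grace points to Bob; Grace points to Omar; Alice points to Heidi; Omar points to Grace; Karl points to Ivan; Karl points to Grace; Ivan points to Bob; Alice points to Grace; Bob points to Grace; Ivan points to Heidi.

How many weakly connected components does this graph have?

1

From Alice: component {Alice, Bob, Dave, Grace, Heidi, Ivan, Karl, Omar}.
That's 1 component.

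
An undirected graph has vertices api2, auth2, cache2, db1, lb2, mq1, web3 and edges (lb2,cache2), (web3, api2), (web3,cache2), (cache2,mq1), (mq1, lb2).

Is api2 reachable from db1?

No

db1 has no edges, so nothing is reachable from it.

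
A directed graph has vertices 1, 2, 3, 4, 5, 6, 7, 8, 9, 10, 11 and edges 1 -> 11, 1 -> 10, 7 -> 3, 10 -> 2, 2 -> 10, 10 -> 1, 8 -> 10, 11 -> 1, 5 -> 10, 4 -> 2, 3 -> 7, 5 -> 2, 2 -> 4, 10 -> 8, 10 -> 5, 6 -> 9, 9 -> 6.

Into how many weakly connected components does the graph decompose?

3

From 1: component {1, 2, 4, 5, 8, 10, 11}.
From 3: component {3, 7}.
From 6: component {6, 9}.
That's 3 components.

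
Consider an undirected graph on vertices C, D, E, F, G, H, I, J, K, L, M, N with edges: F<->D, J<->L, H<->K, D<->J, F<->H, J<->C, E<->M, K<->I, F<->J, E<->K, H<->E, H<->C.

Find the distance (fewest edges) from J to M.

4

Distance 0: J.
Distance 1: C, D, F, L.
Distance 2: H.
Distance 3: E, K.
Distance 4: I, M — contains M.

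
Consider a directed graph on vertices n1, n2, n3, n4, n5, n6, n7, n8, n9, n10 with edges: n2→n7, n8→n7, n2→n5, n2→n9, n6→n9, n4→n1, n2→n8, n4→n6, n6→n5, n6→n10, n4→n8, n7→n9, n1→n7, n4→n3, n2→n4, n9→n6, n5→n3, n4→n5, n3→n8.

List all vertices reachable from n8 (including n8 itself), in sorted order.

n3, n5, n6, n7, n8, n9, n10

Start at n8.
Its neighbours: n7.
Then their neighbours: n9.
Then next layer: n6.
Then next layer: n5, n10.
Then next layer: n3.
Nothing further is reachable.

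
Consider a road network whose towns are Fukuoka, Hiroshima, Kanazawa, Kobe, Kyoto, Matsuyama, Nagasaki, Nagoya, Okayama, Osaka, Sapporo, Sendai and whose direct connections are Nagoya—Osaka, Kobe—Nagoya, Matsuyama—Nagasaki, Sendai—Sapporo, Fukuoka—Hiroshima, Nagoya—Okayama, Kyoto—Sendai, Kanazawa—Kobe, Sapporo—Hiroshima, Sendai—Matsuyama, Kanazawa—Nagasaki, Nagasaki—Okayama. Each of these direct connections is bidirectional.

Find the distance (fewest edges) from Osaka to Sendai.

5

Distance 0: Osaka.
Distance 1: Nagoya.
Distance 2: Kobe, Okayama.
Distance 3: Kanazawa, Nagasaki.
Distance 4: Matsuyama.
Distance 5: Sendai — contains Sendai.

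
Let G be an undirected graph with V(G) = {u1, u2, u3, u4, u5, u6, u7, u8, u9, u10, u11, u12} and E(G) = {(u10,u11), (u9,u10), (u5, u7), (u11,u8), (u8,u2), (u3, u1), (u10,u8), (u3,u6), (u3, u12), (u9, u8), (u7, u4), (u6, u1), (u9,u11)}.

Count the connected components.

3

From u1: component {u1, u3, u6, u12}.
From u2: component {u2, u8, u9, u10, u11}.
From u4: component {u4, u5, u7}.
That's 3 components.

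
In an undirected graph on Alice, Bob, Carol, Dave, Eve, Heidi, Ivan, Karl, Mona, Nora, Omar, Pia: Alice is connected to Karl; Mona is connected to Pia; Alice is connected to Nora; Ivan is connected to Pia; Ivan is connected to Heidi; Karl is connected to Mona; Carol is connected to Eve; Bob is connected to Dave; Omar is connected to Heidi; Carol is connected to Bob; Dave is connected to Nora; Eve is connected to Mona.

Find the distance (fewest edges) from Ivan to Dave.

Distance 0: Ivan.
Distance 1: Heidi, Pia.
Distance 2: Mona, Omar.
Distance 3: Eve, Karl.
Distance 4: Alice, Carol.
Distance 5: Bob, Nora.
Distance 6: Dave — contains Dave.

6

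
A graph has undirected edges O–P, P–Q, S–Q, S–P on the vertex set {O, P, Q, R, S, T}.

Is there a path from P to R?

No

Explore from P.
Distance 1: reach O, Q, S.
The search is exhausted without reaching R; it lies in a different component.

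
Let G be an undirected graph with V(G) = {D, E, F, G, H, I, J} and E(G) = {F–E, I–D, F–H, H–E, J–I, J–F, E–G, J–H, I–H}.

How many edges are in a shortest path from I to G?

3

Distance 0: I.
Distance 1: D, H, J.
Distance 2: E, F.
Distance 3: G — contains G.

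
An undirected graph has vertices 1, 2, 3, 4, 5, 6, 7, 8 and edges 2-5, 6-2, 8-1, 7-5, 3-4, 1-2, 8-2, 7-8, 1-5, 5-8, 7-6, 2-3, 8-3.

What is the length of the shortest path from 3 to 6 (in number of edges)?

Distance 0: 3.
Distance 1: 2, 4, 8.
Distance 2: 1, 5, 6, 7 — contains 6.

2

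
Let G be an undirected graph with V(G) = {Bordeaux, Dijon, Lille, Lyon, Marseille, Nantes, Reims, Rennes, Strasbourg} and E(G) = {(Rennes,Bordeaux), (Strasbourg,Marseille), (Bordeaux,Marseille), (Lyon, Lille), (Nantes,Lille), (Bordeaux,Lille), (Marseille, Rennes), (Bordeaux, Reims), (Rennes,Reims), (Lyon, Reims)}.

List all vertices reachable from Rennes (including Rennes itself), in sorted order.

Bordeaux, Lille, Lyon, Marseille, Nantes, Reims, Rennes, Strasbourg

Start at Rennes.
Its neighbours: Bordeaux, Marseille, Reims.
Then their neighbours: Lille, Lyon, Strasbourg.
Then next layer: Nantes.
Nothing further is reachable.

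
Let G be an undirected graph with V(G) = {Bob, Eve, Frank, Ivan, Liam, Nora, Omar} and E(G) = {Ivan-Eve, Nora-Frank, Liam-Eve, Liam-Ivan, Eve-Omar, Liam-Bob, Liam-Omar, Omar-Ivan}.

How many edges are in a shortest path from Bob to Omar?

2

Distance 0: Bob.
Distance 1: Liam.
Distance 2: Eve, Ivan, Omar — contains Omar.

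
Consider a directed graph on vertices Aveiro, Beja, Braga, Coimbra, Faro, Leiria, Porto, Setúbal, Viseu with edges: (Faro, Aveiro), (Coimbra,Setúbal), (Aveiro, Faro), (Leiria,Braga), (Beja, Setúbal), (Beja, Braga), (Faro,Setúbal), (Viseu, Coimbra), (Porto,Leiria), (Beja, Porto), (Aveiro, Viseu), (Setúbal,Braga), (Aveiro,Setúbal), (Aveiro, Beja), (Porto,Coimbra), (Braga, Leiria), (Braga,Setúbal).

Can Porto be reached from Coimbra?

Explore from Coimbra.
Distance 1: reach Setúbal.
Distance 2: reach Braga.
Distance 3: reach Leiria.
The search from Coimbra is exhausted; no directed path reaches Porto.

No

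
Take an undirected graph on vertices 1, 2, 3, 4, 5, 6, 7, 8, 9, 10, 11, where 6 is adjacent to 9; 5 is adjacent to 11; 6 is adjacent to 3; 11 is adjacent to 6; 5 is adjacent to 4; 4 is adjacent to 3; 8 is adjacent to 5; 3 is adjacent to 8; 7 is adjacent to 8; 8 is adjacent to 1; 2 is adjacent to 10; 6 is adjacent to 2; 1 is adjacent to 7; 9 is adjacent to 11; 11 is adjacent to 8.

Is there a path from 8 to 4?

Explore from 8.
Distance 1: reach 1, 3, 5, 7, 11.
Distance 2: reach 4, 6, 9.
Found 4.

Yes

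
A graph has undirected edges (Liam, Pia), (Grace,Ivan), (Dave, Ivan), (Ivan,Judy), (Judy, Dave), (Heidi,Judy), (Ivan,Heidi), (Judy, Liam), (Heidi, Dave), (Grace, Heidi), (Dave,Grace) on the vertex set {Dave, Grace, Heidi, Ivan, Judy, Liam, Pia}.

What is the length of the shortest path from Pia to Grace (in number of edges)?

4

Distance 0: Pia.
Distance 1: Liam.
Distance 2: Judy.
Distance 3: Dave, Heidi, Ivan.
Distance 4: Grace — contains Grace.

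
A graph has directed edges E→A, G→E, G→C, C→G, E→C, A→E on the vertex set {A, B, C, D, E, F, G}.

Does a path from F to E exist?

No

F has no outgoing edges, so nothing is reachable from it.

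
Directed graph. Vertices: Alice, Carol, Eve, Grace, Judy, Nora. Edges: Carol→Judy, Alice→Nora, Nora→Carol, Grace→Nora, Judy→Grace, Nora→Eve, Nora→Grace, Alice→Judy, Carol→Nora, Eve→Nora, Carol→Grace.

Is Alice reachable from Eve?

No

Explore from Eve.
Distance 1: reach Nora.
Distance 2: reach Carol, Grace.
Distance 3: reach Judy.
The search from Eve is exhausted; no directed path reaches Alice.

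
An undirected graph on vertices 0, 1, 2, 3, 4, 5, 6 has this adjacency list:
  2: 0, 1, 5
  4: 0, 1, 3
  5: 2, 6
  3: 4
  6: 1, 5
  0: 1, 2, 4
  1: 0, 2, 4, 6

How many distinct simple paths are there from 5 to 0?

5–2–0
5–2–1–0
5–2–1–4–0
5–6–1–0
5–6–1–2–0
5–6–1–4–0

6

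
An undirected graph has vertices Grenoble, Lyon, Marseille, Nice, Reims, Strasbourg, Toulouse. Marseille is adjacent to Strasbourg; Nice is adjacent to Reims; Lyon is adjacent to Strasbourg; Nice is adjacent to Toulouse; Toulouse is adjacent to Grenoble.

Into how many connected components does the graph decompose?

From Grenoble: component {Grenoble, Nice, Reims, Toulouse}.
From Lyon: component {Lyon, Marseille, Strasbourg}.
That's 2 components.

2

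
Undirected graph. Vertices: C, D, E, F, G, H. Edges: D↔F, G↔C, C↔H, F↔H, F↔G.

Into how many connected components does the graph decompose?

From C: component {C, D, F, G, H}.
From E: component {E}.
That's 2 components.

2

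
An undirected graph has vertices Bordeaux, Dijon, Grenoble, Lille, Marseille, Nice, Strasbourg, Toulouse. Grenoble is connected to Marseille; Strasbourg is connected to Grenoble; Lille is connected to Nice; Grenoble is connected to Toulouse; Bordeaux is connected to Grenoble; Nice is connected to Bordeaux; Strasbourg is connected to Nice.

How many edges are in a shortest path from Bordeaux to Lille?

Distance 0: Bordeaux.
Distance 1: Grenoble, Nice.
Distance 2: Lille, Marseille, Strasbourg, Toulouse — contains Lille.

2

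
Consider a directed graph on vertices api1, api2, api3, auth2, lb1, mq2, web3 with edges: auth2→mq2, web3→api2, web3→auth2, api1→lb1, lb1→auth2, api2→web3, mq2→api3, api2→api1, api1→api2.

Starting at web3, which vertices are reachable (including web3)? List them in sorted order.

api1, api2, api3, auth2, lb1, mq2, web3

Start at web3.
Its neighbours: api2, auth2.
Then their neighbours: api1, mq2.
Then next layer: api3, lb1.
Every vertex is now reached.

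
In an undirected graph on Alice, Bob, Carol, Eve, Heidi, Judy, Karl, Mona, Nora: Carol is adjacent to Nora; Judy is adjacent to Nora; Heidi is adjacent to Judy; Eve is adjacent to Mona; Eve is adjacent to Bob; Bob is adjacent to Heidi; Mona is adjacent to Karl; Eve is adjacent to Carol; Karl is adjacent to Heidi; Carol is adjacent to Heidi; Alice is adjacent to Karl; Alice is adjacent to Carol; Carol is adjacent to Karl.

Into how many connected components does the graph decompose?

1

From Alice: component {Alice, Bob, Carol, Eve, Heidi, Judy, Karl, Mona, Nora}.
That's 1 component.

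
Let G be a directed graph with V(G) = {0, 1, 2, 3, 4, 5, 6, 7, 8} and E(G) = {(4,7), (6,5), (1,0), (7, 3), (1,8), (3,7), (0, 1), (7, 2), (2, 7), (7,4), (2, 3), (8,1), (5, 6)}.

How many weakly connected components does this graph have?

From 0: component {0, 1, 8}.
From 2: component {2, 3, 4, 7}.
From 5: component {5, 6}.
That's 3 components.

3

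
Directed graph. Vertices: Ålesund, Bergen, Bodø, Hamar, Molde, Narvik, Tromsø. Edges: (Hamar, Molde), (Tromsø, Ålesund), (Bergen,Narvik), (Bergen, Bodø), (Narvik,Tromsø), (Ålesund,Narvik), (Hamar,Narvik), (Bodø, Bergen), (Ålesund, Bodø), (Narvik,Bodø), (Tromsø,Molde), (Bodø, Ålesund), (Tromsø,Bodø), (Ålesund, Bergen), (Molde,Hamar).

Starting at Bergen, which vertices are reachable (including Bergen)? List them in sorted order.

Start at Bergen.
Its neighbours: Bodø, Narvik.
Then their neighbours: Ålesund, Tromsø.
Then next layer: Molde.
Then next layer: Hamar.
Every vertex is now reached.

Ålesund, Bergen, Bodø, Hamar, Molde, Narvik, Tromsø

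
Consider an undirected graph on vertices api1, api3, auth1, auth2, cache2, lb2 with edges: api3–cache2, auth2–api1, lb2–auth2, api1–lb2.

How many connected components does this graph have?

From api1: component {api1, auth2, lb2}.
From api3: component {api3, cache2}.
From auth1: component {auth1}.
That's 3 components.

3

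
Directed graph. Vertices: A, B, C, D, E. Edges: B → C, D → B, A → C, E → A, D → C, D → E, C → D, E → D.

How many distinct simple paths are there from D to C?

D→B→C
D→C
D→E→A→C

3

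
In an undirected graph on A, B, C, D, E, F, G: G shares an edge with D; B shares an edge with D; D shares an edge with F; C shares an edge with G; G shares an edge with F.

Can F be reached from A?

No

A has no edges, so nothing is reachable from it.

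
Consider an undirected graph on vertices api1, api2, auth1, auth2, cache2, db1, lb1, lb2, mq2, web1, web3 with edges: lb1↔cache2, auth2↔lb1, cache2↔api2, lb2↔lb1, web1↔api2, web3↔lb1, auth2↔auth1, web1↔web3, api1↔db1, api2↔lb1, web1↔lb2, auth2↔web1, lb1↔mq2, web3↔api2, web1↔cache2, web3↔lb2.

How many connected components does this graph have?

From api1: component {api1, db1}.
From api2: component {api2, auth1, auth2, cache2, lb1, lb2, mq2, web1, web3}.
That's 2 components.

2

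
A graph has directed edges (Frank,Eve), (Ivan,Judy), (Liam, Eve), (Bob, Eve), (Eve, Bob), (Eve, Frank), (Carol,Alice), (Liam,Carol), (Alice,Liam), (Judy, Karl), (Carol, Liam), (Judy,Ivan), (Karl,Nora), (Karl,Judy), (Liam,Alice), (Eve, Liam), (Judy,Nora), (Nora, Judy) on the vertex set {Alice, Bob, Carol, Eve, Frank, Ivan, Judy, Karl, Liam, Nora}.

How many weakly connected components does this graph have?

From Alice: component {Alice, Bob, Carol, Eve, Frank, Liam}.
From Ivan: component {Ivan, Judy, Karl, Nora}.
That's 2 components.

2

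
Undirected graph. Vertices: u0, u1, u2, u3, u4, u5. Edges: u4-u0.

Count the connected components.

5

From u0: component {u0, u4}.
From u1: component {u1}.
From u2: component {u2}.
From u3: component {u3}.
From u5: component {u5}.
That's 5 components.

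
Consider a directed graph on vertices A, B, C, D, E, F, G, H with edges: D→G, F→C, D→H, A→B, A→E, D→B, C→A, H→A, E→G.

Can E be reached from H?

Yes

Explore from H.
Distance 1: reach A.
Distance 2: reach B, E.
Found E.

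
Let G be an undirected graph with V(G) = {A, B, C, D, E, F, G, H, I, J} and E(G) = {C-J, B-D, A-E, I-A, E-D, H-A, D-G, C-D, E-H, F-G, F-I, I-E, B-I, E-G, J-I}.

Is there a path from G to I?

Yes

Explore from G.
Distance 1: reach D, E, F.
Distance 2: reach A, B, C, H, I.
Found I.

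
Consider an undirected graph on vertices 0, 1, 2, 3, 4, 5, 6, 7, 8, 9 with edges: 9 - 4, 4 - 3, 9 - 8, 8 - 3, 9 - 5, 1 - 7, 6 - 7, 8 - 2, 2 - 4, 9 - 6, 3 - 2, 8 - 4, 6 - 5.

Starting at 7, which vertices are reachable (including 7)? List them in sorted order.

1, 2, 3, 4, 5, 6, 7, 8, 9

Start at 7.
Its neighbours: 1, 6.
Then their neighbours: 5, 9.
Then next layer: 4, 8.
Then next layer: 2, 3.
Nothing further is reachable.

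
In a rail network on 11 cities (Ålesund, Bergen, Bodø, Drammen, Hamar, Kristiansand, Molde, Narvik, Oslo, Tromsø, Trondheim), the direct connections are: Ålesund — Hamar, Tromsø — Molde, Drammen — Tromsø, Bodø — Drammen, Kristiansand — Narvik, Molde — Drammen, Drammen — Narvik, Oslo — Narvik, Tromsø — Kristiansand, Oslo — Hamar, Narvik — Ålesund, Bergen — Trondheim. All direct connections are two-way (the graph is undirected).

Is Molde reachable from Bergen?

Explore from Bergen.
Distance 1: reach Trondheim.
The search is exhausted without reaching Molde; it lies in a different component.

No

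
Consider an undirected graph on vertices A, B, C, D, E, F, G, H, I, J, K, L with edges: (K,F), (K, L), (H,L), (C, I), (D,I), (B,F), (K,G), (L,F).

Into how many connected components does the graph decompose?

From A: component {A}.
From B: component {B, F, G, H, K, L}.
From C: component {C, D, I}.
From E: component {E}.
From J: component {J}.
That's 5 components.

5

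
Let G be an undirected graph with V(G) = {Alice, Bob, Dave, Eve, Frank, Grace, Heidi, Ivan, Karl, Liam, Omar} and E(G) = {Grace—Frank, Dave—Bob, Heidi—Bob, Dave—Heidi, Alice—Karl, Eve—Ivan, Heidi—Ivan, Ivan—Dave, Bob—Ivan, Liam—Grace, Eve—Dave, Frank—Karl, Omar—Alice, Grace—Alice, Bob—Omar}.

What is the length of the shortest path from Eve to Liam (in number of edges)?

Distance 0: Eve.
Distance 1: Dave, Ivan.
Distance 2: Bob, Heidi.
Distance 3: Omar.
Distance 4: Alice.
Distance 5: Grace, Karl.
Distance 6: Frank, Liam — contains Liam.

6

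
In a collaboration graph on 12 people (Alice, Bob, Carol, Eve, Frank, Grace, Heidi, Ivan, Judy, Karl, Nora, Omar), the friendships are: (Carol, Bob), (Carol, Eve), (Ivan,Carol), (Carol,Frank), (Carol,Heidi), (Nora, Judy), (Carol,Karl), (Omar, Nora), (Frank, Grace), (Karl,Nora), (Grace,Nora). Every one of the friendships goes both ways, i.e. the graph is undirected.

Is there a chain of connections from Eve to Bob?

Explore from Eve.
Distance 1: reach Carol.
Distance 2: reach Bob, Frank, Heidi, Ivan, Karl.
Found Bob.

Yes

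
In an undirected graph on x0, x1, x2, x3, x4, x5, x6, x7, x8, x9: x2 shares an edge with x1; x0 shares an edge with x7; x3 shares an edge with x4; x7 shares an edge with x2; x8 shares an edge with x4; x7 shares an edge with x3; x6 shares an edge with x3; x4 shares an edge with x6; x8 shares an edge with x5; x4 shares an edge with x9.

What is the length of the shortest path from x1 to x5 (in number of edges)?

Distance 0: x1.
Distance 1: x2.
Distance 2: x7.
Distance 3: x0, x3.
Distance 4: x4, x6.
Distance 5: x8, x9.
Distance 6: x5 — contains x5.

6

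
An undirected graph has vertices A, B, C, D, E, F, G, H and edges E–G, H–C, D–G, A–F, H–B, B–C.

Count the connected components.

3

From A: component {A, F}.
From B: component {B, C, H}.
From D: component {D, E, G}.
That's 3 components.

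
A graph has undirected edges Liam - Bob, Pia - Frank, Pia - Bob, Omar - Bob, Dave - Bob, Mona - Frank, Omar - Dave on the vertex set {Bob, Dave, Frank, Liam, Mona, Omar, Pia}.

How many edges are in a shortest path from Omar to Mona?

Distance 0: Omar.
Distance 1: Bob, Dave.
Distance 2: Liam, Pia.
Distance 3: Frank.
Distance 4: Mona — contains Mona.

4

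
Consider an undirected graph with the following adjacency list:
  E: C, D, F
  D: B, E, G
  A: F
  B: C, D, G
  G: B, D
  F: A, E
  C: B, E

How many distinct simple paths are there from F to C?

F–E–C
F–E–D–B–C
F–E–D–G–B–C

3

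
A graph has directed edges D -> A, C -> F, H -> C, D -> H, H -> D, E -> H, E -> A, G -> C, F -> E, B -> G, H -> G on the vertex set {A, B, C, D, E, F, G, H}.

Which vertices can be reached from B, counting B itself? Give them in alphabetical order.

Start at B.
Its neighbours: G.
Then their neighbours: C.
Then next layer: F.
Then next layer: E.
Then next layer: A, H.
Then next layer: D.
Every vertex is now reached.

A, B, C, D, E, F, G, H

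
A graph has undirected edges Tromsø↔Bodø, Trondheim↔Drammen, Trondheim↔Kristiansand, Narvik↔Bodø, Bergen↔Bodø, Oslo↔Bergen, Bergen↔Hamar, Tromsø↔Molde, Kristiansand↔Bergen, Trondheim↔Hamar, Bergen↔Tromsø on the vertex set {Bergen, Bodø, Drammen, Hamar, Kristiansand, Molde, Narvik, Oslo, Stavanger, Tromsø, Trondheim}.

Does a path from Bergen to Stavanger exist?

Explore from Bergen.
Distance 1: reach Bodø, Hamar, Kristiansand, Oslo, Tromsø.
Distance 2: reach Molde, Narvik, Trondheim.
Distance 3: reach Drammen.
The search is exhausted without reaching Stavanger; it lies in a different component.

No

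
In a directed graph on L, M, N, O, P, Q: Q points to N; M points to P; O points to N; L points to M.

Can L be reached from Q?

Explore from Q.
Distance 1: reach N.
The search from Q is exhausted; no directed path reaches L.

No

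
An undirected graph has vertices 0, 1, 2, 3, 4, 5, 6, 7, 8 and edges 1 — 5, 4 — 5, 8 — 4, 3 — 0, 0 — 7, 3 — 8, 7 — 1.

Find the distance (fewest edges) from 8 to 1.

3

Distance 0: 8.
Distance 1: 3, 4.
Distance 2: 0, 5.
Distance 3: 1, 7 — contains 1.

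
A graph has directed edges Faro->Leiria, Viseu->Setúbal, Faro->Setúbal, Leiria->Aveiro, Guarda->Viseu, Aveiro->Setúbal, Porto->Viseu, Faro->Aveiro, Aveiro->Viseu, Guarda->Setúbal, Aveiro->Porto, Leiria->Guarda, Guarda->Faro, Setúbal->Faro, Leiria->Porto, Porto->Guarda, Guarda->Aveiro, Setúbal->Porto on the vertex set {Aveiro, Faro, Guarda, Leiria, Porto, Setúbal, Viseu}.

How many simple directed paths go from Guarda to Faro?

6

Guarda→Aveiro→Porto→Viseu→Setúbal→Faro
Guarda→Aveiro→Setúbal→Faro
Guarda→Aveiro→Viseu→Setúbal→Faro
Guarda→Faro
Guarda→Setúbal→Faro
Guarda→Viseu→Setúbal→Faro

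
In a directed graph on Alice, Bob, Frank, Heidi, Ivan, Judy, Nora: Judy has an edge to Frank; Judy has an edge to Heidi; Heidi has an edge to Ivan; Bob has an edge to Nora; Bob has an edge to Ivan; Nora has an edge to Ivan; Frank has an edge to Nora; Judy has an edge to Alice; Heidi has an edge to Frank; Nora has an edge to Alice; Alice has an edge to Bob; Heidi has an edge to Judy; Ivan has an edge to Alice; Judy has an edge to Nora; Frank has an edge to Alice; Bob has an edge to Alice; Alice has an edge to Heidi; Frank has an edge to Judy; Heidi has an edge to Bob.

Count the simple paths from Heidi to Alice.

Heidi→Bob→Alice
Heidi→Bob→Ivan→Alice
Heidi→Bob→Nora→Alice
Heidi→Bob→Nora→Ivan→Alice
Heidi→Frank→Alice
Heidi→Frank→Judy→Alice
Heidi→Frank→Judy→Nora→Alice
Heidi→Frank→Judy→Nora→Ivan→Alice
... and 9 more.

17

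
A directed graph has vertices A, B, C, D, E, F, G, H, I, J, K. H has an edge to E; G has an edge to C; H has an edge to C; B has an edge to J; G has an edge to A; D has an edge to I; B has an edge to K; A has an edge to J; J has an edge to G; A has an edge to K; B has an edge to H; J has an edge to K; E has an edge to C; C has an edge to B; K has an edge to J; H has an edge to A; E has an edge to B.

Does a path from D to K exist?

No

Explore from D.
Distance 1: reach I.
The search from D is exhausted; no directed path reaches K.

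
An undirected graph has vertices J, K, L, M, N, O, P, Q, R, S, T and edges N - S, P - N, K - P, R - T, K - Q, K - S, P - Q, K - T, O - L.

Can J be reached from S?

No

Explore from S.
Distance 1: reach K, N.
Distance 2: reach P, Q, T.
Distance 3: reach R.
The search is exhausted without reaching J; it lies in a different component.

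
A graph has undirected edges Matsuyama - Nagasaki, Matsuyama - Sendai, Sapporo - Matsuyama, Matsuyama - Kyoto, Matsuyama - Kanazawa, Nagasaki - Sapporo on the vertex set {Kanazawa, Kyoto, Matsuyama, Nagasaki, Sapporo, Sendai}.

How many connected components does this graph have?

From Kanazawa: component {Kanazawa, Kyoto, Matsuyama, Nagasaki, Sapporo, Sendai}.
That's 1 component.

1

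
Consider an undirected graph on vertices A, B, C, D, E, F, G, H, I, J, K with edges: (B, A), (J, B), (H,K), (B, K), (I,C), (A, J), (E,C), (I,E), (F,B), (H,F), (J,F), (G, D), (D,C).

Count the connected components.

2

From A: component {A, B, F, H, J, K}.
From C: component {C, D, E, G, I}.
That's 2 components.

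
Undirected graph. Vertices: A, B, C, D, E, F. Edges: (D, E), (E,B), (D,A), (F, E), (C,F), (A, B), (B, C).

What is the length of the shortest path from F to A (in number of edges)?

3

Distance 0: F.
Distance 1: C, E.
Distance 2: B, D.
Distance 3: A — contains A.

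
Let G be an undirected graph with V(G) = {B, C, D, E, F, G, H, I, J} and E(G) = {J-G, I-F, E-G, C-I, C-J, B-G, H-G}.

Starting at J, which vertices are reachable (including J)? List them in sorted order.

B, C, E, F, G, H, I, J

Start at J.
Its neighbours: C, G.
Then their neighbours: B, E, H, I.
Then next layer: F.
Nothing further is reachable.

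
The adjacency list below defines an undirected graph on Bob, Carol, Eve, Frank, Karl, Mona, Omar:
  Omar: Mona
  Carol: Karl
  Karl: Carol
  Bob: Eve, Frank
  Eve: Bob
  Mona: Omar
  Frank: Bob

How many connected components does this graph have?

3

From Bob: component {Bob, Eve, Frank}.
From Carol: component {Carol, Karl}.
From Mona: component {Mona, Omar}.
That's 3 components.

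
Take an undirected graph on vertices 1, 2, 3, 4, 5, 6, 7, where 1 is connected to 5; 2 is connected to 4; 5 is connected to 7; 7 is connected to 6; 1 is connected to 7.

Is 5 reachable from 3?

No

3 has no edges, so nothing is reachable from it.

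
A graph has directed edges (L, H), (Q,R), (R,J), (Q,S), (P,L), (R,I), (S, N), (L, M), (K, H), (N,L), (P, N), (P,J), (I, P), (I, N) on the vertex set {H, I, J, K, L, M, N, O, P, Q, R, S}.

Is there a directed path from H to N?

No

H has no outgoing edges, so nothing is reachable from it.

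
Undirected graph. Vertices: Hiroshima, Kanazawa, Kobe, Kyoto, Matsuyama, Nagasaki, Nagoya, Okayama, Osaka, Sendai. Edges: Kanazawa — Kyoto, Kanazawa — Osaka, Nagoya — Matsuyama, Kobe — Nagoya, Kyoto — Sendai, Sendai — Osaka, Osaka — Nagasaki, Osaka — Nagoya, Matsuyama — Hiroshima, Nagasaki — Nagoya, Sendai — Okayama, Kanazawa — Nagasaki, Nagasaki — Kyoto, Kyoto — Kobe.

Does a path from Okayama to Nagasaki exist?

Yes

Explore from Okayama.
Distance 1: reach Sendai.
Distance 2: reach Kyoto, Osaka.
Distance 3: reach Kanazawa, Kobe, Nagasaki, Nagoya.
Found Nagasaki.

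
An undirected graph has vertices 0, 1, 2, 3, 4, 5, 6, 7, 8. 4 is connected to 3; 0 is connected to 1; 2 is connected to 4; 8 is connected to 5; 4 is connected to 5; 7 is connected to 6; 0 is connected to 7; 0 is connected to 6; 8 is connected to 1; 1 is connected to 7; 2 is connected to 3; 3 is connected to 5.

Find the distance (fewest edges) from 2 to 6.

Distance 0: 2.
Distance 1: 3, 4.
Distance 2: 5.
Distance 3: 8.
Distance 4: 1.
Distance 5: 0, 7.
Distance 6: 6 — contains 6.

6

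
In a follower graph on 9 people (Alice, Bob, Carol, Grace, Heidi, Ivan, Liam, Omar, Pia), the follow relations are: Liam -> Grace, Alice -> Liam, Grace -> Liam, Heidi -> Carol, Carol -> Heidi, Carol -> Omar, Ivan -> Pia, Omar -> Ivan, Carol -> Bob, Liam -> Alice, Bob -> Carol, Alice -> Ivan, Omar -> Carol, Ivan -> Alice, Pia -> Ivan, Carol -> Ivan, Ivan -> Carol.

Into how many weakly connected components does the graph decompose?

1

From Alice: component {Alice, Bob, Carol, Grace, Heidi, Ivan, Liam, Omar, Pia}.
That's 1 component.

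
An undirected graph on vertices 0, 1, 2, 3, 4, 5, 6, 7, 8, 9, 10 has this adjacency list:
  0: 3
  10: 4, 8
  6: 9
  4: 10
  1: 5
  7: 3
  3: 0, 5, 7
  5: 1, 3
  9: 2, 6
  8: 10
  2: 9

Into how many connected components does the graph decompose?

From 0: component {0, 1, 3, 5, 7}.
From 2: component {2, 6, 9}.
From 4: component {4, 8, 10}.
That's 3 components.

3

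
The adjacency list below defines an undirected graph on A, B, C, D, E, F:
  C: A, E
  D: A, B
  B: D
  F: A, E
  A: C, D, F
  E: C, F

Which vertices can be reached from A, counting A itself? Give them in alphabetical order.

Start at A.
Its neighbours: C, D, F.
Then their neighbours: B, E.
Every vertex is now reached.

A, B, C, D, E, F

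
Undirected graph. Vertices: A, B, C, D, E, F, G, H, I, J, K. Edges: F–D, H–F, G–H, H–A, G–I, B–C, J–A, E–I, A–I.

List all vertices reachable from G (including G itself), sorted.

A, D, E, F, G, H, I, J

Start at G.
Its neighbours: H, I.
Then their neighbours: A, E, F.
Then next layer: D, J.
Nothing further is reachable.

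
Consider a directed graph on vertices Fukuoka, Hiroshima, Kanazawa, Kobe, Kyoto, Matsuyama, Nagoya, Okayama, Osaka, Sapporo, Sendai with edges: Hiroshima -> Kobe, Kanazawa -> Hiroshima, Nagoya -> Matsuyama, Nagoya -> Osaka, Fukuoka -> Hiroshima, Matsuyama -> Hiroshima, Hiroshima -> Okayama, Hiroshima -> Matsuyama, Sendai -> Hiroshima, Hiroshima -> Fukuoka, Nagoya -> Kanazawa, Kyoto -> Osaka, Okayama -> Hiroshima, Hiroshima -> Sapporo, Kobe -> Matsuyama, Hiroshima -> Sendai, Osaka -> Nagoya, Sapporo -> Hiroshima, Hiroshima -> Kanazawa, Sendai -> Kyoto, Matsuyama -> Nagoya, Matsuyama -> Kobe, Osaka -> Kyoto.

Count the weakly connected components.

From Fukuoka: component {Fukuoka, Hiroshima, Kanazawa, Kobe, Kyoto, Matsuyama, Nagoya, Okayama, Osaka, Sapporo, Sendai}.
That's 1 component.

1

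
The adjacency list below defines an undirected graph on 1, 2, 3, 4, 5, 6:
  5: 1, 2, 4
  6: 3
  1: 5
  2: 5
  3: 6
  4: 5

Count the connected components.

2

From 1: component {1, 2, 4, 5}.
From 3: component {3, 6}.
That's 2 components.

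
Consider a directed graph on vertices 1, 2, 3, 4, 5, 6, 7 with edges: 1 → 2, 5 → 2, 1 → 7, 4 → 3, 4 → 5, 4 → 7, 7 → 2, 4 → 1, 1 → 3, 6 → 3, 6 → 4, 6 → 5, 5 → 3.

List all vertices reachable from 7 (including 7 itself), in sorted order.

2, 7

Start at 7.
Its neighbours: 2.
Nothing further is reachable.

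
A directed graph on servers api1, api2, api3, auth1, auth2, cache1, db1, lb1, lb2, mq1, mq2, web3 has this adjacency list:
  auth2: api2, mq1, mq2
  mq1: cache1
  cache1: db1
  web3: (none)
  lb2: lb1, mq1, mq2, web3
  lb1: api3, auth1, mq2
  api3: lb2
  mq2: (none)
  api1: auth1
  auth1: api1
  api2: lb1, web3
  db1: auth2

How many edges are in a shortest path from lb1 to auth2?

Distance 0: lb1.
Distance 1: api3, auth1, mq2.
Distance 2: api1, lb2.
Distance 3: mq1, web3.
Distance 4: cache1.
Distance 5: db1.
Distance 6: auth2 — contains auth2.

6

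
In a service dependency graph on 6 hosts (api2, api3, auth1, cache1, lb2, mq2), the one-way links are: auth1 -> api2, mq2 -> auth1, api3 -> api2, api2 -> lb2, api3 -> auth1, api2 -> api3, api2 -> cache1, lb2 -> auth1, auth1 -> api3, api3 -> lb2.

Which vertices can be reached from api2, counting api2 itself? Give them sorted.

Start at api2.
Its neighbours: api3, cache1, lb2.
Then their neighbours: auth1.
Nothing further is reachable.

api2, api3, auth1, cache1, lb2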